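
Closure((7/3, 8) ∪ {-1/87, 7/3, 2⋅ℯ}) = {-1/87} ∪ [7/3, 8]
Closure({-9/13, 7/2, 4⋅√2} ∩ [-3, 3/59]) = {-9/13}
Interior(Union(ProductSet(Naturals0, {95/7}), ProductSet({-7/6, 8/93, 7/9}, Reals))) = EmptySet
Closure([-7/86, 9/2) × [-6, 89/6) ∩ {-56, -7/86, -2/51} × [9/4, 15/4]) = {-7/86, -2/51} × [9/4, 15/4]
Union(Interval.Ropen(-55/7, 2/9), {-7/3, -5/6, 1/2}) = Union({1/2}, Interval.Ropen(-55/7, 2/9))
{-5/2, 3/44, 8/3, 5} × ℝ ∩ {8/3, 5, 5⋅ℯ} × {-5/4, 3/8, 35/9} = {8/3, 5} × {-5/4, 3/8, 35/9}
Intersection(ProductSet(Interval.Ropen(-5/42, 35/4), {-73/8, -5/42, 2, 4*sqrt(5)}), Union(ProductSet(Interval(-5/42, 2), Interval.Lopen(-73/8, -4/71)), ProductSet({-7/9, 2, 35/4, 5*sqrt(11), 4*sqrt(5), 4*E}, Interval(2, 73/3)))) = Union(ProductSet({2}, {2, 4*sqrt(5)}), ProductSet(Interval(-5/42, 2), {-5/42}))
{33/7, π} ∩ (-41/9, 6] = {33/7, π}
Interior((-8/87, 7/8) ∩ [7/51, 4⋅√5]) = (7/51, 7/8)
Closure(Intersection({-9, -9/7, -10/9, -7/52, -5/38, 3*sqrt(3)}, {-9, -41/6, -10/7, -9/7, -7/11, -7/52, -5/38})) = {-9, -9/7, -7/52, -5/38}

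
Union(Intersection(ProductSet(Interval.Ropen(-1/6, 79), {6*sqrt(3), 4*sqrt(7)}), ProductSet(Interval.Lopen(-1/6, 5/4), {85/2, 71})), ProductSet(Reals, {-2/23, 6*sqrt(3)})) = ProductSet(Reals, {-2/23, 6*sqrt(3)})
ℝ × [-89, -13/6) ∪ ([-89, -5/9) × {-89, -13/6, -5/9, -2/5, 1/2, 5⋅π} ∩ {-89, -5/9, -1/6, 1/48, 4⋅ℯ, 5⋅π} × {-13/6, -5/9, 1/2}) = ({-89} × {-13/6, -5/9, 1/2}) ∪ (ℝ × [-89, -13/6))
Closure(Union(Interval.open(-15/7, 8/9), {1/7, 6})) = Union({6}, Interval(-15/7, 8/9))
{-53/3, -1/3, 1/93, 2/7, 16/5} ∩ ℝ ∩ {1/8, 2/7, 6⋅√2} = {2/7}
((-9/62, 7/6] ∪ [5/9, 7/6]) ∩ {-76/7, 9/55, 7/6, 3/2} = {9/55, 7/6}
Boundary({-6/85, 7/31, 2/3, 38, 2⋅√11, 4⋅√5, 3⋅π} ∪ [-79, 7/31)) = {-79, 7/31, 2/3, 38, 2⋅√11, 4⋅√5, 3⋅π}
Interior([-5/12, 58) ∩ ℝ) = (-5/12, 58)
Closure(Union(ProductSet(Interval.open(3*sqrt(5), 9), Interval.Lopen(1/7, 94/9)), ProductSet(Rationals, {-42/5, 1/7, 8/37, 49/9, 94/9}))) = Union(ProductSet({9, 3*sqrt(5)}, Interval(1/7, 94/9)), ProductSet(Interval.open(3*sqrt(5), 9), Interval.Lopen(1/7, 94/9)), ProductSet(Reals, {-42/5, 1/7, 94/9}), ProductSet(Union(Interval(-oo, 3*sqrt(5)), Interval(9, oo), Rationals), {-42/5, 1/7, 8/37, 49/9, 94/9}))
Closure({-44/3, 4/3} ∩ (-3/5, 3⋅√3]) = {4/3}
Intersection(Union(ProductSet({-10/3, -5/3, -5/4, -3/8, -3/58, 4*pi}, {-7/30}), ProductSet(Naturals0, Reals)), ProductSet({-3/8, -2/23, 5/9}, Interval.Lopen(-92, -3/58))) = ProductSet({-3/8}, {-7/30})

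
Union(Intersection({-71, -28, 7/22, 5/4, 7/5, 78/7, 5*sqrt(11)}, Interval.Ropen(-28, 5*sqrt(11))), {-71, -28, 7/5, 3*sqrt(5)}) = {-71, -28, 7/22, 5/4, 7/5, 78/7, 3*sqrt(5)}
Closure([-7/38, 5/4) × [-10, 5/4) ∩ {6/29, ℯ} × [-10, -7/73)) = {6/29} × [-10, -7/73]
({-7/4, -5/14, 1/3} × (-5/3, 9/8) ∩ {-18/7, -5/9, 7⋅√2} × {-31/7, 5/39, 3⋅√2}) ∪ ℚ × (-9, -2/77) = ℚ × (-9, -2/77)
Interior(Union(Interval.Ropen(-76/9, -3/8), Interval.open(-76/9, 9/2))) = Interval.open(-76/9, 9/2)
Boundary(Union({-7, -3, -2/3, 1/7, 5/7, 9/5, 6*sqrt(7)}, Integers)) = Union({-2/3, 1/7, 5/7, 9/5, 6*sqrt(7)}, Integers)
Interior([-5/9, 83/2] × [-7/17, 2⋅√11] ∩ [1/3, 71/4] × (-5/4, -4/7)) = ∅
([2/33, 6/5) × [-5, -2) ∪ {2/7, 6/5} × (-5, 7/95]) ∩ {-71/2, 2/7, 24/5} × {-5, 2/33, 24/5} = {2/7} × {-5, 2/33}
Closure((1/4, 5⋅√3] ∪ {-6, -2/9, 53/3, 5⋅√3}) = {-6, -2/9, 53/3} ∪ [1/4, 5⋅√3]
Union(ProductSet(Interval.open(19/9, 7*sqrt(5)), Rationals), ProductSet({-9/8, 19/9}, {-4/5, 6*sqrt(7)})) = Union(ProductSet({-9/8, 19/9}, {-4/5, 6*sqrt(7)}), ProductSet(Interval.open(19/9, 7*sqrt(5)), Rationals))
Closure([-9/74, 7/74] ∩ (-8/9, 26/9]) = [-9/74, 7/74]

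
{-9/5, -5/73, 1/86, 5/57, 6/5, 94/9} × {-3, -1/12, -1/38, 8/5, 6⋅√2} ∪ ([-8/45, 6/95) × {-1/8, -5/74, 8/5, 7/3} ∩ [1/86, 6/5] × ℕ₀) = {-9/5, -5/73, 1/86, 5/57, 6/5, 94/9} × {-3, -1/12, -1/38, 8/5, 6⋅√2}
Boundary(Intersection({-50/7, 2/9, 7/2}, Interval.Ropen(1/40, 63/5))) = {2/9, 7/2}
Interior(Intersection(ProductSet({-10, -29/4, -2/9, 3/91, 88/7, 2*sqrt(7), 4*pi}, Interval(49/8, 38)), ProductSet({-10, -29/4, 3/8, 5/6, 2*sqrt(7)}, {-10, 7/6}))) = EmptySet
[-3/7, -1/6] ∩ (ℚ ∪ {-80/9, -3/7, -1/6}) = ℚ ∩ [-3/7, -1/6]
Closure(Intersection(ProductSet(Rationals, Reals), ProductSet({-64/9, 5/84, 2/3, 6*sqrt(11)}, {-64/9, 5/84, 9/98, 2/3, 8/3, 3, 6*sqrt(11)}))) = ProductSet({-64/9, 5/84, 2/3}, {-64/9, 5/84, 9/98, 2/3, 8/3, 3, 6*sqrt(11)})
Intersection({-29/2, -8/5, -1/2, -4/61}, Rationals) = {-29/2, -8/5, -1/2, -4/61}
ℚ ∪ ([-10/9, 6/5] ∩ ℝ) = ℚ ∪ [-10/9, 6/5]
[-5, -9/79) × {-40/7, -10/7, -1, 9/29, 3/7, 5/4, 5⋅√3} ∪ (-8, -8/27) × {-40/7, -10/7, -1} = ((-8, -8/27) × {-40/7, -10/7, -1}) ∪ ([-5, -9/79) × {-40/7, -10/7, -1, 9/29, 3/7, 5/4, 5⋅√3})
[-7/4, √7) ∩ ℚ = ℚ ∩ [-7/4, √7)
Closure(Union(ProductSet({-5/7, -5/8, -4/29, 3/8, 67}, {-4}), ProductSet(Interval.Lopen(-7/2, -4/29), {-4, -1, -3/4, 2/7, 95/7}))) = Union(ProductSet({-5/7, -5/8, -4/29, 3/8, 67}, {-4}), ProductSet(Interval(-7/2, -4/29), {-4, -1, -3/4, 2/7, 95/7}))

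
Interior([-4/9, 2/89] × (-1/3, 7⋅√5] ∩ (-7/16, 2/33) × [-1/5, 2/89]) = (-7/16, 2/89) × (-1/5, 2/89)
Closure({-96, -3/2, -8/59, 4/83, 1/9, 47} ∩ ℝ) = {-96, -3/2, -8/59, 4/83, 1/9, 47}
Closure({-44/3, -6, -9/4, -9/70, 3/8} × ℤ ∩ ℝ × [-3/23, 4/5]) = {-44/3, -6, -9/4, -9/70, 3/8} × {0}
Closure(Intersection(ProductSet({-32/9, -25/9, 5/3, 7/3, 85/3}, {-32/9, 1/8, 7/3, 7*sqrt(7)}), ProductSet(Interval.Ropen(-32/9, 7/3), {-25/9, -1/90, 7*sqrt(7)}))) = ProductSet({-32/9, -25/9, 5/3}, {7*sqrt(7)})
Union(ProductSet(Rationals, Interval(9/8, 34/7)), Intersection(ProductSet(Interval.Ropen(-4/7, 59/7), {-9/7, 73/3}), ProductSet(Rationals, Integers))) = ProductSet(Rationals, Interval(9/8, 34/7))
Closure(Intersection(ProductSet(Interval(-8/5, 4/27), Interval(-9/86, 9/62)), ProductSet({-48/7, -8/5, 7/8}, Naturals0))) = ProductSet({-8/5}, Range(0, 1, 1))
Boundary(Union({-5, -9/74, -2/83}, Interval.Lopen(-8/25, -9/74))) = {-5, -8/25, -9/74, -2/83}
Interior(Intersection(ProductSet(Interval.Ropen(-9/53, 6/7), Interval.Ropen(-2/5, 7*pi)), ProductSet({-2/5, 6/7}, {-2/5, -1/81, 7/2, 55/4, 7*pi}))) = EmptySet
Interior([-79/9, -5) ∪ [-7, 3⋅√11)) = (-79/9, 3⋅√11)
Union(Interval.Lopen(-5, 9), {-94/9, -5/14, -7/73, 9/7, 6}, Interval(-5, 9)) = Union({-94/9}, Interval(-5, 9))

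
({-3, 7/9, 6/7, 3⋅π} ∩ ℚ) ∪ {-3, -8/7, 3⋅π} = {-3, -8/7, 7/9, 6/7, 3⋅π}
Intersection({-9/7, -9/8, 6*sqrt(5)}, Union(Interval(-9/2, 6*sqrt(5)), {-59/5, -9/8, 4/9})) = {-9/7, -9/8, 6*sqrt(5)}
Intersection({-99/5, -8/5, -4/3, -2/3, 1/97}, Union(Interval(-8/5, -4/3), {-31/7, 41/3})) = {-8/5, -4/3}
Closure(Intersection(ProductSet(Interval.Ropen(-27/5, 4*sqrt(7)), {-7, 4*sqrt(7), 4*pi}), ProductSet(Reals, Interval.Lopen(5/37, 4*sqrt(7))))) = ProductSet(Interval(-27/5, 4*sqrt(7)), {4*sqrt(7)})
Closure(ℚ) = ℝ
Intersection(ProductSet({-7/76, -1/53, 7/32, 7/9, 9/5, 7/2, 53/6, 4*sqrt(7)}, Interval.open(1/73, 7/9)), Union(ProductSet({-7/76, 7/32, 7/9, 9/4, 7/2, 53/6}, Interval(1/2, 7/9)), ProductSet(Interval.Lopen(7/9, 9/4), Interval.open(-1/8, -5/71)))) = ProductSet({-7/76, 7/32, 7/9, 7/2, 53/6}, Interval.Ropen(1/2, 7/9))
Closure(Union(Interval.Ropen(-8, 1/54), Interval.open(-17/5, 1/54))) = Interval(-8, 1/54)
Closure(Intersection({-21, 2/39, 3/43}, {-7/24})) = EmptySet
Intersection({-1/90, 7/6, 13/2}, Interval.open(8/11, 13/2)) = {7/6}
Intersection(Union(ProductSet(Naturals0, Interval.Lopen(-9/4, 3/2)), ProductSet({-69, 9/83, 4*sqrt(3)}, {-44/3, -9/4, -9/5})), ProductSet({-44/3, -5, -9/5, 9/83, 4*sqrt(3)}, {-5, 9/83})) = EmptySet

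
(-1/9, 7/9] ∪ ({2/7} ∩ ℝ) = (-1/9, 7/9]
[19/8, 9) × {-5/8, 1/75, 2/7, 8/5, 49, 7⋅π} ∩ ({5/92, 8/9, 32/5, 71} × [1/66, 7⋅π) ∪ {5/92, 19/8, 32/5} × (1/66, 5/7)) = ({32/5} × {2/7, 8/5}) ∪ ({19/8, 32/5} × {2/7})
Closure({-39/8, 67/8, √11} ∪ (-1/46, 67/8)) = {-39/8} ∪ [-1/46, 67/8]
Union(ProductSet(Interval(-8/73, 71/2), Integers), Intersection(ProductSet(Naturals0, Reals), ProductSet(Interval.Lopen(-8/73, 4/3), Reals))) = Union(ProductSet(Interval(-8/73, 71/2), Integers), ProductSet(Range(0, 2, 1), Reals))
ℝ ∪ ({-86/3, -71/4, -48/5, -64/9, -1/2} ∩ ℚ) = ℝ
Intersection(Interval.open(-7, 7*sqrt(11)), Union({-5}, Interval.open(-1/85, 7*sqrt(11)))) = Union({-5}, Interval.open(-1/85, 7*sqrt(11)))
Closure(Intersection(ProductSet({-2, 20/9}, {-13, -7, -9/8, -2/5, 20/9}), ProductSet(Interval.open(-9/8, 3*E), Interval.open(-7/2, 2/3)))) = ProductSet({20/9}, {-9/8, -2/5})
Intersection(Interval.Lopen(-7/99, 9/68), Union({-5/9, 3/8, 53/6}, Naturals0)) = Range(0, 1, 1)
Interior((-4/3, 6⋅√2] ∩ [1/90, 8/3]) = (1/90, 8/3)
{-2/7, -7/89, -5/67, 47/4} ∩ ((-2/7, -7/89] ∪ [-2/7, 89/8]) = {-2/7, -7/89, -5/67}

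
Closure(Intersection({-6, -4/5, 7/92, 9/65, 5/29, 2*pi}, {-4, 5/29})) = {5/29}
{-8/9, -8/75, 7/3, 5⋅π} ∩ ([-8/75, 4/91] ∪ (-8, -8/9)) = {-8/75}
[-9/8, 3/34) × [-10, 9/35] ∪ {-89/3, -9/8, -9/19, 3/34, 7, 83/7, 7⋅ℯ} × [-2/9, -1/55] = ([-9/8, 3/34) × [-10, 9/35]) ∪ ({-89/3, -9/8, -9/19, 3/34, 7, 83/7, 7⋅ℯ} × [-2/9, -1/55])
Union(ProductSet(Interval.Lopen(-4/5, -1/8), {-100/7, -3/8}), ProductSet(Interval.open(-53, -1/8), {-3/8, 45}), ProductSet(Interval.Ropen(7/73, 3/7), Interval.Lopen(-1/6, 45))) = Union(ProductSet(Interval.open(-53, -1/8), {-3/8, 45}), ProductSet(Interval.Lopen(-4/5, -1/8), {-100/7, -3/8}), ProductSet(Interval.Ropen(7/73, 3/7), Interval.Lopen(-1/6, 45)))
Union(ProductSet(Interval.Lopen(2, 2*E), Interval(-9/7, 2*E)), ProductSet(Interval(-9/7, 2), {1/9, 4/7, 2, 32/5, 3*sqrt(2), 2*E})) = Union(ProductSet(Interval(-9/7, 2), {1/9, 4/7, 2, 32/5, 3*sqrt(2), 2*E}), ProductSet(Interval.Lopen(2, 2*E), Interval(-9/7, 2*E)))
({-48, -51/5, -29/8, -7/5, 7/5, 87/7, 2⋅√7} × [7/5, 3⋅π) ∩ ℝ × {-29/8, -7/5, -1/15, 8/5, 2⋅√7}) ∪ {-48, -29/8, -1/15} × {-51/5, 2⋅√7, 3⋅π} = ({-48, -29/8, -1/15} × {-51/5, 2⋅√7, 3⋅π}) ∪ ({-48, -51/5, -29/8, -7/5, 7/5, 87/7, 2⋅√7} × {8/5, 2⋅√7})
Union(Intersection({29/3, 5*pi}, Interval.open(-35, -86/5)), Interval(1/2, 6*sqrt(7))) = Interval(1/2, 6*sqrt(7))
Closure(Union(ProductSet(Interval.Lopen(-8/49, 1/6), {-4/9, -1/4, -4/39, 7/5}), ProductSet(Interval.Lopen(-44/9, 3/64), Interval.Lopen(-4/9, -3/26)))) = Union(ProductSet({-44/9, 3/64}, Interval(-4/9, -3/26)), ProductSet(Interval(-44/9, 3/64), {-4/9, -3/26}), ProductSet(Interval.Lopen(-44/9, 3/64), Interval.Lopen(-4/9, -3/26)), ProductSet(Interval(-8/49, 1/6), {-4/9, -4/39, 7/5}), ProductSet(Interval.Lopen(-8/49, 1/6), {-4/9, -1/4, -4/39, 7/5}))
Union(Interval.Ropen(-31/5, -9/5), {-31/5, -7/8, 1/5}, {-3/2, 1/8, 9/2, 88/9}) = Union({-3/2, -7/8, 1/8, 1/5, 9/2, 88/9}, Interval.Ropen(-31/5, -9/5))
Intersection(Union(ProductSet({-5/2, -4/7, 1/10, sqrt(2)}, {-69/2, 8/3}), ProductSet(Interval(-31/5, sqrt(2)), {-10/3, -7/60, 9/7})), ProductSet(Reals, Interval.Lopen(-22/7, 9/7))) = ProductSet(Interval(-31/5, sqrt(2)), {-7/60, 9/7})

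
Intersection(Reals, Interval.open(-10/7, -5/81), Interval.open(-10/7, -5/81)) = Interval.open(-10/7, -5/81)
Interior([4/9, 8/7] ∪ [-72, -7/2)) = (-72, -7/2) ∪ (4/9, 8/7)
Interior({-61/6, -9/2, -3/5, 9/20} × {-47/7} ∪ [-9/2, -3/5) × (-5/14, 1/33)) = (-9/2, -3/5) × (-5/14, 1/33)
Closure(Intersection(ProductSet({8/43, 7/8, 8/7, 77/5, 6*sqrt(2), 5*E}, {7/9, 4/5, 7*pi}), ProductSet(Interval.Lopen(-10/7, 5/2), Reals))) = ProductSet({8/43, 7/8, 8/7}, {7/9, 4/5, 7*pi})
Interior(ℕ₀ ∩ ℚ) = ∅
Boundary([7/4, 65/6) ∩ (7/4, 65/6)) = {7/4, 65/6}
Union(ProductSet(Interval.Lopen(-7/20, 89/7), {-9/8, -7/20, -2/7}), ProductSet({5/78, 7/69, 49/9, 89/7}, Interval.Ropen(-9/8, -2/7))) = Union(ProductSet({5/78, 7/69, 49/9, 89/7}, Interval.Ropen(-9/8, -2/7)), ProductSet(Interval.Lopen(-7/20, 89/7), {-9/8, -7/20, -2/7}))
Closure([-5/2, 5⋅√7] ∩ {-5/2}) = {-5/2}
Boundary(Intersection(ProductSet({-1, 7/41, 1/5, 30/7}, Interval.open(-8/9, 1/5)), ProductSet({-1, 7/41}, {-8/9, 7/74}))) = ProductSet({-1, 7/41}, {7/74})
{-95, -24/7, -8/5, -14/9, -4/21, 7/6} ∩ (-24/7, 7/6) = {-8/5, -14/9, -4/21}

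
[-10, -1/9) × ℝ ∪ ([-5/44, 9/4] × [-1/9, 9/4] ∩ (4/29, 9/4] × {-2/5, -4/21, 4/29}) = ([-10, -1/9) × ℝ) ∪ ((4/29, 9/4] × {4/29})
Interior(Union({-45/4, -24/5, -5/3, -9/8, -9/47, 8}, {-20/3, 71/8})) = EmptySet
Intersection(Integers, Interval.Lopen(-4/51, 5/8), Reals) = Range(0, 1, 1)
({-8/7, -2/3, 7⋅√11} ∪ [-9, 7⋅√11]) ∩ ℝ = [-9, 7⋅√11]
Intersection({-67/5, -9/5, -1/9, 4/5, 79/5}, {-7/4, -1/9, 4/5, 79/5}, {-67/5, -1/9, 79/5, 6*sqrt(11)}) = {-1/9, 79/5}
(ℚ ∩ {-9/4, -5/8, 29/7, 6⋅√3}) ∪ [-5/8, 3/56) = {-9/4, 29/7} ∪ [-5/8, 3/56)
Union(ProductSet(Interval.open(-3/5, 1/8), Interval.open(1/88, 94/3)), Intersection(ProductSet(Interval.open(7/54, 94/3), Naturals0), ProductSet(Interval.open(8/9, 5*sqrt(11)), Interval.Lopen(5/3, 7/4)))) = ProductSet(Interval.open(-3/5, 1/8), Interval.open(1/88, 94/3))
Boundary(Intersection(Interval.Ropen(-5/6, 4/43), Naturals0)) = Range(0, 1, 1)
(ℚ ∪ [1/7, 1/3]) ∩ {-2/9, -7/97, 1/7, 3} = {-2/9, -7/97, 1/7, 3}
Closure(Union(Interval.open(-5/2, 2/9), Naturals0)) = Union(Complement(Naturals0, Interval.open(-5/2, 2/9)), Interval(-5/2, 2/9), Naturals0)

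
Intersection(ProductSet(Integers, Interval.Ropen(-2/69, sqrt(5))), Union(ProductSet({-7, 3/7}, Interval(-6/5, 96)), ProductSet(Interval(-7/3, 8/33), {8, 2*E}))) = ProductSet({-7}, Interval.Ropen(-2/69, sqrt(5)))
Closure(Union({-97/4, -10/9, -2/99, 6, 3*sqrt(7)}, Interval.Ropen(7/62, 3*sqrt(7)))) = Union({-97/4, -10/9, -2/99}, Interval(7/62, 3*sqrt(7)))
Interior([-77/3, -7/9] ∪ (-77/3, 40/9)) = (-77/3, 40/9)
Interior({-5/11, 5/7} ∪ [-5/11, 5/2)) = (-5/11, 5/2)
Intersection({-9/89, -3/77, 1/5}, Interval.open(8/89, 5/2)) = {1/5}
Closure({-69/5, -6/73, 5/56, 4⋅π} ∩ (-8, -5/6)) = ∅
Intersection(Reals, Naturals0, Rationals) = Naturals0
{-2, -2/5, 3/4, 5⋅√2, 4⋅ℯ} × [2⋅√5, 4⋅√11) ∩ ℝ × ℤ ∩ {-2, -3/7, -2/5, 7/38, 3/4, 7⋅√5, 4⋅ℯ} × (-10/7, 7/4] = ∅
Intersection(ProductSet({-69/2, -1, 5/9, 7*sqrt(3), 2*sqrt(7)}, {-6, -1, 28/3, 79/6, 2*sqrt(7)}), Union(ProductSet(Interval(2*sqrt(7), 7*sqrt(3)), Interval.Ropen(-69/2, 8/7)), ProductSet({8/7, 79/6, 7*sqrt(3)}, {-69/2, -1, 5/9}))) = ProductSet({7*sqrt(3), 2*sqrt(7)}, {-6, -1})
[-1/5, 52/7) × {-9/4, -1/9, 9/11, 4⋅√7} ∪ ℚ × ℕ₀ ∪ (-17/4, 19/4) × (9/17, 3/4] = (ℚ × ℕ₀) ∪ ((-17/4, 19/4) × (9/17, 3/4]) ∪ ([-1/5, 52/7) × {-9/4, -1/9, 9/11, 4⋅√7})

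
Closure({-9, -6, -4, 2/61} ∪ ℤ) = ℤ ∪ {2/61}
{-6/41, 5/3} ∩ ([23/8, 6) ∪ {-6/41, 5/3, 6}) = {-6/41, 5/3}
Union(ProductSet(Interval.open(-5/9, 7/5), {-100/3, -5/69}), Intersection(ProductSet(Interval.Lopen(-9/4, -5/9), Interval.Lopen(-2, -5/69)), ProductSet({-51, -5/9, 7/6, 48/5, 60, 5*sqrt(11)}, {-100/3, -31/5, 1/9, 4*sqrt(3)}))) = ProductSet(Interval.open(-5/9, 7/5), {-100/3, -5/69})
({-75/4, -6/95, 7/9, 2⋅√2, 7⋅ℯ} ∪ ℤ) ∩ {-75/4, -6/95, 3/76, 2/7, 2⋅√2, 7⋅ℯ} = {-75/4, -6/95, 2⋅√2, 7⋅ℯ}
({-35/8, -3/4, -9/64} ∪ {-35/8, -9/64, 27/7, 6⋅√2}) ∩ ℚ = {-35/8, -3/4, -9/64, 27/7}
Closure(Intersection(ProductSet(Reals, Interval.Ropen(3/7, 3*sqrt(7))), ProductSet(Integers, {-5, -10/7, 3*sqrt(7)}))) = EmptySet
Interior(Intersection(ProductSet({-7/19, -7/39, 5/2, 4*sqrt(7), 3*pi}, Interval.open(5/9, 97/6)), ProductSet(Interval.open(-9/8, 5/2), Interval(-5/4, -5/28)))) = EmptySet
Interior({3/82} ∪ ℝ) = ℝ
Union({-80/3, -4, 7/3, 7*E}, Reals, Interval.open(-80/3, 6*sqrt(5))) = Interval(-oo, oo)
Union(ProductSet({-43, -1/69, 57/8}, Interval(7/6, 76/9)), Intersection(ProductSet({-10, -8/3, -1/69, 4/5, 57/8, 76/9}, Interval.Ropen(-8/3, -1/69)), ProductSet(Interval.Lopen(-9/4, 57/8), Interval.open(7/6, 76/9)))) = ProductSet({-43, -1/69, 57/8}, Interval(7/6, 76/9))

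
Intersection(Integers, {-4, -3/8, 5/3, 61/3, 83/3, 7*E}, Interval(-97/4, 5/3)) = {-4}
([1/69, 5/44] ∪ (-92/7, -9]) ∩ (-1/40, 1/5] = [1/69, 5/44]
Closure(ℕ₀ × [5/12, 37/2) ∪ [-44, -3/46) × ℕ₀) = ([-44, -3/46] × ℕ₀) ∪ (ℕ₀ × [5/12, 37/2])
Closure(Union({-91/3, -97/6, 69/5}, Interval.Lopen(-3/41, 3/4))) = Union({-91/3, -97/6, 69/5}, Interval(-3/41, 3/4))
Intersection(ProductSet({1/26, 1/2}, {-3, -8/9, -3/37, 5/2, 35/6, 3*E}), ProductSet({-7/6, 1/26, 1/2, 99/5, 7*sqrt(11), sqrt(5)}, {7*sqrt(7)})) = EmptySet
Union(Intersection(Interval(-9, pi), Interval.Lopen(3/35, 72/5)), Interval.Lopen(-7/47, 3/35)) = Interval.Lopen(-7/47, pi)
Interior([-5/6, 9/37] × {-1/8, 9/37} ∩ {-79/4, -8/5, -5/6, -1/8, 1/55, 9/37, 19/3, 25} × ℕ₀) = ∅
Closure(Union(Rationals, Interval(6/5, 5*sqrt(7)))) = Union(Interval(-oo, oo), Rationals)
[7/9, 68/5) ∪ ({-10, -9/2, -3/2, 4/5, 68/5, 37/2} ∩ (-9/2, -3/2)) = [7/9, 68/5)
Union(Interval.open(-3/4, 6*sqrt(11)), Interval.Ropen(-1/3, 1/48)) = Interval.open(-3/4, 6*sqrt(11))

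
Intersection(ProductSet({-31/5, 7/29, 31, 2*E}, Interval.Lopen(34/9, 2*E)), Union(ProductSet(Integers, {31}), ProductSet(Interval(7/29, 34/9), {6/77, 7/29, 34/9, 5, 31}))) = ProductSet({7/29}, {5})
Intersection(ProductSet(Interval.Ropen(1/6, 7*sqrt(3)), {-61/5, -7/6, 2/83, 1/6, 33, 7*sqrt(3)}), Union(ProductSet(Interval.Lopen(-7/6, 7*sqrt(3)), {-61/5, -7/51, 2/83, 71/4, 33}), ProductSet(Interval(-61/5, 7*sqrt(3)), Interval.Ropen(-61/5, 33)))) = ProductSet(Interval.Ropen(1/6, 7*sqrt(3)), {-61/5, -7/6, 2/83, 1/6, 33, 7*sqrt(3)})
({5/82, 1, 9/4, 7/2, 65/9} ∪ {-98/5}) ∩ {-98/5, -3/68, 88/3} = {-98/5}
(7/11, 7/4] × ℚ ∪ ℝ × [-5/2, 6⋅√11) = ((7/11, 7/4] × ℚ) ∪ (ℝ × [-5/2, 6⋅√11))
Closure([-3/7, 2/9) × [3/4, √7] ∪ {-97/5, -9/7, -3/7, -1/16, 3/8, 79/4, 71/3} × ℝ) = ([-3/7, 2/9] × [3/4, √7]) ∪ ({-97/5, -9/7, -3/7, -1/16, 3/8, 79/4, 71/3} × (-∞, ∞))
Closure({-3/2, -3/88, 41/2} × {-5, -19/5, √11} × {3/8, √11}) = {-3/2, -3/88, 41/2} × {-5, -19/5, √11} × {3/8, √11}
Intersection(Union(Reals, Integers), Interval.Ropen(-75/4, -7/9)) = Interval.Ropen(-75/4, -7/9)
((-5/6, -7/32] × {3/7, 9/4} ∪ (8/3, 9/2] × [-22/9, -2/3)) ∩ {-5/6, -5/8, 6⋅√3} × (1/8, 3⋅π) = {-5/8} × {3/7, 9/4}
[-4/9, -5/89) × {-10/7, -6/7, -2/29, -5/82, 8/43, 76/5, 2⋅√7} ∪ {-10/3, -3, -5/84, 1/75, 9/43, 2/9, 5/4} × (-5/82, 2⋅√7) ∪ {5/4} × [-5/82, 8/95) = ({5/4} × [-5/82, 8/95)) ∪ ({-10/3, -3, -5/84, 1/75, 9/43, 2/9, 5/4} × (-5/82, 2⋅√7)) ∪ ([-4/9, -5/89) × {-10/7, -6/7, -2/29, -5/82, 8/43, 76/5, 2⋅√7})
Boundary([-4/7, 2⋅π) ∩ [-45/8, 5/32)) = {-4/7, 5/32}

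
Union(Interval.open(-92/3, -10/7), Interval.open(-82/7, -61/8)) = Interval.open(-92/3, -10/7)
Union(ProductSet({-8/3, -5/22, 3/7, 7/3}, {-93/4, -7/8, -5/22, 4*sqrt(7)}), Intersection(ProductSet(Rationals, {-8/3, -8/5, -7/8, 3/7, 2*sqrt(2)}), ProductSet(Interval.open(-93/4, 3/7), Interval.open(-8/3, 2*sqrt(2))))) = Union(ProductSet({-8/3, -5/22, 3/7, 7/3}, {-93/4, -7/8, -5/22, 4*sqrt(7)}), ProductSet(Intersection(Interval.open(-93/4, 3/7), Rationals), {-8/5, -7/8, 3/7}))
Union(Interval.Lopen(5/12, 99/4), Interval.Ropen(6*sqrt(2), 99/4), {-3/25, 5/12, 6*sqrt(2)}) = Union({-3/25}, Interval(5/12, 99/4))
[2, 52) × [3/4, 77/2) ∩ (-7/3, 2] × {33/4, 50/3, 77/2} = {2} × {33/4, 50/3}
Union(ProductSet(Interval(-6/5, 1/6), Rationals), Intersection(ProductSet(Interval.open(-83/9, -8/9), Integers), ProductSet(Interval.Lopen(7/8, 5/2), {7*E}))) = ProductSet(Interval(-6/5, 1/6), Rationals)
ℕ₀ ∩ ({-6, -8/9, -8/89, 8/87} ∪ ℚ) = ℕ₀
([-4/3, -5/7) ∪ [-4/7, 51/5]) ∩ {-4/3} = {-4/3}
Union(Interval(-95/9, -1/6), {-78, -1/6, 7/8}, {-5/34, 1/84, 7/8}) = Union({-78, -5/34, 1/84, 7/8}, Interval(-95/9, -1/6))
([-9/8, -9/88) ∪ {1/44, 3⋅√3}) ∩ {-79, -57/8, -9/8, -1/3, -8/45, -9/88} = {-9/8, -1/3, -8/45}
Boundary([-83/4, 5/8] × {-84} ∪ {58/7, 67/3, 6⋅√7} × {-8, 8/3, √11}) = ([-83/4, 5/8] × {-84}) ∪ ({58/7, 67/3, 6⋅√7} × {-8, 8/3, √11})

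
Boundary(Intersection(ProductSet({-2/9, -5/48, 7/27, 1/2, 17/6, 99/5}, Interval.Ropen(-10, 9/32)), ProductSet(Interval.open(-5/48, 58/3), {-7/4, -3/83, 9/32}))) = ProductSet({7/27, 1/2, 17/6}, {-7/4, -3/83})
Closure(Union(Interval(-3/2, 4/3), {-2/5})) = Interval(-3/2, 4/3)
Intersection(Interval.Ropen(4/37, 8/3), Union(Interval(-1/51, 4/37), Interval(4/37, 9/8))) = Interval(4/37, 9/8)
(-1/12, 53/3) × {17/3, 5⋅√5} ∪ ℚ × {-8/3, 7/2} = (ℚ × {-8/3, 7/2}) ∪ ((-1/12, 53/3) × {17/3, 5⋅√5})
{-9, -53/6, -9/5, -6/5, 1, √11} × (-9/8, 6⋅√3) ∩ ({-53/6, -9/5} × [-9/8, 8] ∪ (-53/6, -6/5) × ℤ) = ({-9/5} × {-1, 0, …, 10}) ∪ ({-53/6, -9/5} × (-9/8, 8])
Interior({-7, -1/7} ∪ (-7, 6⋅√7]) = (-7, 6⋅√7)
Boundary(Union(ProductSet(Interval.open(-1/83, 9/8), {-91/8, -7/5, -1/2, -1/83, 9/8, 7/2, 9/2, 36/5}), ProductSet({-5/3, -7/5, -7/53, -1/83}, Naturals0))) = Union(ProductSet({-5/3, -7/5, -7/53, -1/83}, Naturals0), ProductSet(Interval(-1/83, 9/8), {-91/8, -7/5, -1/2, -1/83, 9/8, 7/2, 9/2, 36/5}))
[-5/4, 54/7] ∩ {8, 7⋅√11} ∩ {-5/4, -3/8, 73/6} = ∅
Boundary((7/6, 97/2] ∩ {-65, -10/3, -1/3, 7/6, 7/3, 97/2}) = {7/3, 97/2}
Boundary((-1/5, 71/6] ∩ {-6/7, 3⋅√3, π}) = {3⋅√3, π}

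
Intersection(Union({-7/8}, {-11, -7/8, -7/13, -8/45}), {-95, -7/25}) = EmptySet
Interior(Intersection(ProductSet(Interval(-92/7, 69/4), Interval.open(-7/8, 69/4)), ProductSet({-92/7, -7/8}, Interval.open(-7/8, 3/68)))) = EmptySet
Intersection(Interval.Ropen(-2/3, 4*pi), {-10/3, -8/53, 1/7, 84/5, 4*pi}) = {-8/53, 1/7}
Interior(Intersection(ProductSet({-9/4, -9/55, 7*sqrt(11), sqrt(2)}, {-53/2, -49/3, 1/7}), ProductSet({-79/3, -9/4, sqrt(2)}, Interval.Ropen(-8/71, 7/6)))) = EmptySet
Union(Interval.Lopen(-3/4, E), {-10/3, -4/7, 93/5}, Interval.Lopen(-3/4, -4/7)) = Union({-10/3, 93/5}, Interval.Lopen(-3/4, E))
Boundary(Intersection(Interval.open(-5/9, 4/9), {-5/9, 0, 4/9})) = {0}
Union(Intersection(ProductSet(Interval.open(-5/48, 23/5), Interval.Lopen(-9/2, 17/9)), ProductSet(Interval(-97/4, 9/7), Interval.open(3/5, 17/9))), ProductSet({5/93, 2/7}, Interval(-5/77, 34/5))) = Union(ProductSet({5/93, 2/7}, Interval(-5/77, 34/5)), ProductSet(Interval.Lopen(-5/48, 9/7), Interval.open(3/5, 17/9)))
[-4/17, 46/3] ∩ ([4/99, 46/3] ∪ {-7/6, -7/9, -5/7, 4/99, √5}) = [4/99, 46/3]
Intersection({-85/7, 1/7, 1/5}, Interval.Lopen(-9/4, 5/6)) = {1/7, 1/5}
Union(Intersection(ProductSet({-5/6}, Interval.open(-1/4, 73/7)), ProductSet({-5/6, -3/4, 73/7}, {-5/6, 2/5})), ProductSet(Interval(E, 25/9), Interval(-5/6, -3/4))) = Union(ProductSet({-5/6}, {2/5}), ProductSet(Interval(E, 25/9), Interval(-5/6, -3/4)))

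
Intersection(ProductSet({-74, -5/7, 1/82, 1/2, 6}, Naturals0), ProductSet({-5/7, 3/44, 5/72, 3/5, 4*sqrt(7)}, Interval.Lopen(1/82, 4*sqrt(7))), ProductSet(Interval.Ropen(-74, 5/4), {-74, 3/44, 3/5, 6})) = ProductSet({-5/7}, {6})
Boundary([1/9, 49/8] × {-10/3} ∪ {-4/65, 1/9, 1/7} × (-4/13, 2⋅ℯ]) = ([1/9, 49/8] × {-10/3}) ∪ ({-4/65, 1/9, 1/7} × [-4/13, 2⋅ℯ])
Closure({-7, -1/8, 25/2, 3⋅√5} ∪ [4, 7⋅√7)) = {-7, -1/8} ∪ [4, 7⋅√7]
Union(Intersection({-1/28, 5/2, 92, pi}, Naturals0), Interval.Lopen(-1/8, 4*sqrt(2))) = Union({92}, Interval.Lopen(-1/8, 4*sqrt(2)))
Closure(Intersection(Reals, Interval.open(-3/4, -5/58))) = Interval(-3/4, -5/58)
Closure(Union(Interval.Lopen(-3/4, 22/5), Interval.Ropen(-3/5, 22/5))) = Interval(-3/4, 22/5)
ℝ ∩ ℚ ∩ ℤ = ℤ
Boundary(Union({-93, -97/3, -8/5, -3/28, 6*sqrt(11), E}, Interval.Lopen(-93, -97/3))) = {-93, -97/3, -8/5, -3/28, 6*sqrt(11), E}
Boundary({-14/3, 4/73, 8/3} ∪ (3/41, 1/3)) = {-14/3, 4/73, 3/41, 1/3, 8/3}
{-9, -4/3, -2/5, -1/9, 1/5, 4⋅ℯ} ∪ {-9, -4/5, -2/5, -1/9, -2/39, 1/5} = {-9, -4/3, -4/5, -2/5, -1/9, -2/39, 1/5, 4⋅ℯ}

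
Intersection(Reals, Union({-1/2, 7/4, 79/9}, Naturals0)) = Union({-1/2, 7/4, 79/9}, Naturals0)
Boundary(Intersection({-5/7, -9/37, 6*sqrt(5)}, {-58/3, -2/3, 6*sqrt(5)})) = {6*sqrt(5)}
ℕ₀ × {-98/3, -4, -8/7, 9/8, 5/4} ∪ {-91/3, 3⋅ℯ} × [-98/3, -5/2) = (ℕ₀ × {-98/3, -4, -8/7, 9/8, 5/4}) ∪ ({-91/3, 3⋅ℯ} × [-98/3, -5/2))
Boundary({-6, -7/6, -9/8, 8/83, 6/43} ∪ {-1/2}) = {-6, -7/6, -9/8, -1/2, 8/83, 6/43}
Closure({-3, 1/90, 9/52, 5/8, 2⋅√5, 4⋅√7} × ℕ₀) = {-3, 1/90, 9/52, 5/8, 2⋅√5, 4⋅√7} × ℕ₀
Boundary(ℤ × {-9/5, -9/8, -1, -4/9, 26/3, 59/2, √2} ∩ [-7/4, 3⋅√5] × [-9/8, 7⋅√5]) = {-1, 0, …, 6} × {-9/8, -1, -4/9, 26/3, √2}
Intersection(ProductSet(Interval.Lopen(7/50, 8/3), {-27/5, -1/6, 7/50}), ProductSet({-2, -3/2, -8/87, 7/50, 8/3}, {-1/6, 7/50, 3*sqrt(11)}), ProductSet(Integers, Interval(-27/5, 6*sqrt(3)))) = EmptySet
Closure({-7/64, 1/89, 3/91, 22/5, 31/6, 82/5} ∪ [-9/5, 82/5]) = [-9/5, 82/5]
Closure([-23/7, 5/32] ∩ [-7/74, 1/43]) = [-7/74, 1/43]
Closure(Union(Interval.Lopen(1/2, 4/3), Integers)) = Union(Integers, Interval(1/2, 4/3))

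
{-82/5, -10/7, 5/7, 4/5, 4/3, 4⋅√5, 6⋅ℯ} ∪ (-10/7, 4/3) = {-82/5, 4⋅√5, 6⋅ℯ} ∪ [-10/7, 4/3]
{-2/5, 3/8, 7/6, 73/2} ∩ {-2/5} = {-2/5}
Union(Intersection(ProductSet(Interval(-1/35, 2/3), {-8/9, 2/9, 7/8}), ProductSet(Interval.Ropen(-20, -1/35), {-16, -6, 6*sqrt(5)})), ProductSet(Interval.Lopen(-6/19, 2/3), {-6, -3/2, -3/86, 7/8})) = ProductSet(Interval.Lopen(-6/19, 2/3), {-6, -3/2, -3/86, 7/8})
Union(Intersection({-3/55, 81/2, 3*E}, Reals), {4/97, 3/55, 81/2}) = {-3/55, 4/97, 3/55, 81/2, 3*E}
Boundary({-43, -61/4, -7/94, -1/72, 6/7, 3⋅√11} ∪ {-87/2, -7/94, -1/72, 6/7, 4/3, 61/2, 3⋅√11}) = {-87/2, -43, -61/4, -7/94, -1/72, 6/7, 4/3, 61/2, 3⋅√11}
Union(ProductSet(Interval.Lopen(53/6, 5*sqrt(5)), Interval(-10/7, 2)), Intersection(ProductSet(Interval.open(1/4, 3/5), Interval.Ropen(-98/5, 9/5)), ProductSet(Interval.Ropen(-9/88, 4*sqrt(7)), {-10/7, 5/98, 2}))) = Union(ProductSet(Interval.open(1/4, 3/5), {-10/7, 5/98}), ProductSet(Interval.Lopen(53/6, 5*sqrt(5)), Interval(-10/7, 2)))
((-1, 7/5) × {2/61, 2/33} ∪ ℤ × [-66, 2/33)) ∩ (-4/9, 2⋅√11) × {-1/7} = {0, 1, …, 6} × {-1/7}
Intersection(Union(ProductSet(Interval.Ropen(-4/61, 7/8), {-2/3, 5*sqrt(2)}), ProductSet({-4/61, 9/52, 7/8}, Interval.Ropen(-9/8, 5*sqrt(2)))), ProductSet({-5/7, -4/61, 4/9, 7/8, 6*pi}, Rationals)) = Union(ProductSet({-4/61, 4/9}, {-2/3}), ProductSet({-4/61, 7/8}, Intersection(Interval.Ropen(-9/8, 5*sqrt(2)), Rationals)))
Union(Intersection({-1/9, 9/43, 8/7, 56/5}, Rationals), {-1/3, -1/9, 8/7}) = {-1/3, -1/9, 9/43, 8/7, 56/5}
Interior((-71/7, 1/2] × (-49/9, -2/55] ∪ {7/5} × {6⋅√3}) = (-71/7, 1/2) × (-49/9, -2/55)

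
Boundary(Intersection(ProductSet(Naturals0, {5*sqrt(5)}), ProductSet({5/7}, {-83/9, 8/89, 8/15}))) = EmptySet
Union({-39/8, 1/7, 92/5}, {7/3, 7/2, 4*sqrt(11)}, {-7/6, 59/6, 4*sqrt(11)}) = {-39/8, -7/6, 1/7, 7/3, 7/2, 59/6, 92/5, 4*sqrt(11)}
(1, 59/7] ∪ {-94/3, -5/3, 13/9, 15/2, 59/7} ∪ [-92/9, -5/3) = {-94/3} ∪ [-92/9, -5/3] ∪ (1, 59/7]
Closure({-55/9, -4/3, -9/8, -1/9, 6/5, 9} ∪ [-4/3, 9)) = {-55/9} ∪ [-4/3, 9]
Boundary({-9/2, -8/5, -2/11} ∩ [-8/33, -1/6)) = {-2/11}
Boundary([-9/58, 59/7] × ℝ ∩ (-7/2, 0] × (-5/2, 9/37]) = ({-9/58, 0} × [-5/2, 9/37]) ∪ ([-9/58, 0] × {-5/2, 9/37})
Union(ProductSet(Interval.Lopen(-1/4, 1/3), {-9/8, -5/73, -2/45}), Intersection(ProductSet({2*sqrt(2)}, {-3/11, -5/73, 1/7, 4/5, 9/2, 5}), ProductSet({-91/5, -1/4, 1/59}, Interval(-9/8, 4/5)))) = ProductSet(Interval.Lopen(-1/4, 1/3), {-9/8, -5/73, -2/45})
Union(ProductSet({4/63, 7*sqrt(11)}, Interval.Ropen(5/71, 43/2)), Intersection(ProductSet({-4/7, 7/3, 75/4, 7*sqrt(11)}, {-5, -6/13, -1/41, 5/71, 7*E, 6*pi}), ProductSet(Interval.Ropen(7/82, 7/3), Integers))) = ProductSet({4/63, 7*sqrt(11)}, Interval.Ropen(5/71, 43/2))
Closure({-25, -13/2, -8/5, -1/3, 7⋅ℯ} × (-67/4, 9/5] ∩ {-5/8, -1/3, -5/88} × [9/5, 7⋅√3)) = {-1/3} × {9/5}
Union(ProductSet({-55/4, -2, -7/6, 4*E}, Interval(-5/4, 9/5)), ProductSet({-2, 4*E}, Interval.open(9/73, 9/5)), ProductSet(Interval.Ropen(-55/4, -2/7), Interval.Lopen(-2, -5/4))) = Union(ProductSet({-55/4, -2, -7/6, 4*E}, Interval(-5/4, 9/5)), ProductSet(Interval.Ropen(-55/4, -2/7), Interval.Lopen(-2, -5/4)))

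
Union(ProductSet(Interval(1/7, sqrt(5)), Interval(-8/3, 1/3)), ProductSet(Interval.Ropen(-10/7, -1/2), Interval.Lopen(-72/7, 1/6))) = Union(ProductSet(Interval.Ropen(-10/7, -1/2), Interval.Lopen(-72/7, 1/6)), ProductSet(Interval(1/7, sqrt(5)), Interval(-8/3, 1/3)))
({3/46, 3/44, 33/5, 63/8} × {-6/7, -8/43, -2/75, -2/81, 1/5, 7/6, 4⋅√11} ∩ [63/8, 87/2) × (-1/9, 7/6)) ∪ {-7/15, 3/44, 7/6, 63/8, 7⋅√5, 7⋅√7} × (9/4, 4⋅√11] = ({63/8} × {-2/75, -2/81, 1/5}) ∪ ({-7/15, 3/44, 7/6, 63/8, 7⋅√5, 7⋅√7} × (9/4, 4⋅√11])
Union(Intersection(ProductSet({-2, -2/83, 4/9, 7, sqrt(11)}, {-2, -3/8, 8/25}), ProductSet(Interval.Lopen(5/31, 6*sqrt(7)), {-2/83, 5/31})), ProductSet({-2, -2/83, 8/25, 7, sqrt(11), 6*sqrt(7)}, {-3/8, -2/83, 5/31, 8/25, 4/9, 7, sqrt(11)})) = ProductSet({-2, -2/83, 8/25, 7, sqrt(11), 6*sqrt(7)}, {-3/8, -2/83, 5/31, 8/25, 4/9, 7, sqrt(11)})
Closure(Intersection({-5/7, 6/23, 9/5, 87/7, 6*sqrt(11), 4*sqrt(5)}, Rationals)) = {-5/7, 6/23, 9/5, 87/7}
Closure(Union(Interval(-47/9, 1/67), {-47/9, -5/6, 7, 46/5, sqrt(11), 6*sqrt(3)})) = Union({7, 46/5, sqrt(11), 6*sqrt(3)}, Interval(-47/9, 1/67))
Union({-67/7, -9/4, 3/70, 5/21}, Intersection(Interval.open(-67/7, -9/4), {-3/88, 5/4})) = {-67/7, -9/4, 3/70, 5/21}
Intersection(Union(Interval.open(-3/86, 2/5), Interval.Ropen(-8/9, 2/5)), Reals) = Interval.Ropen(-8/9, 2/5)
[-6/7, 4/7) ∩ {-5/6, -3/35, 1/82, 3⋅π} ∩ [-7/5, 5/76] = {-5/6, -3/35, 1/82}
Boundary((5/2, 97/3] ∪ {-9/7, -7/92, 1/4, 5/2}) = {-9/7, -7/92, 1/4, 5/2, 97/3}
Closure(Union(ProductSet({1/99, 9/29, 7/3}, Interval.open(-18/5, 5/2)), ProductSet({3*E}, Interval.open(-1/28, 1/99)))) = Union(ProductSet({3*E}, Interval(-1/28, 1/99)), ProductSet({1/99, 9/29, 7/3}, Interval(-18/5, 5/2)))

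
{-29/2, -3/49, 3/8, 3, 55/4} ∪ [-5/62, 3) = {-29/2, 55/4} ∪ [-5/62, 3]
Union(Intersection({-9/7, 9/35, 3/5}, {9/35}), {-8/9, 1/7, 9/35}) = {-8/9, 1/7, 9/35}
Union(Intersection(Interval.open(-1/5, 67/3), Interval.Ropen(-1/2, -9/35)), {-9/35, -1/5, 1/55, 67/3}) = {-9/35, -1/5, 1/55, 67/3}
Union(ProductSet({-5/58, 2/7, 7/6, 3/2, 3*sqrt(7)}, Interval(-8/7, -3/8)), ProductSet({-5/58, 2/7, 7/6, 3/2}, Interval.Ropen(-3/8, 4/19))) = Union(ProductSet({-5/58, 2/7, 7/6, 3/2}, Interval.Ropen(-3/8, 4/19)), ProductSet({-5/58, 2/7, 7/6, 3/2, 3*sqrt(7)}, Interval(-8/7, -3/8)))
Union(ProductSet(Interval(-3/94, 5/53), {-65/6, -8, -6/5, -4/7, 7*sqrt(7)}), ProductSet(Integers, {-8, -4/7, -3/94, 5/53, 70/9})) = Union(ProductSet(Integers, {-8, -4/7, -3/94, 5/53, 70/9}), ProductSet(Interval(-3/94, 5/53), {-65/6, -8, -6/5, -4/7, 7*sqrt(7)}))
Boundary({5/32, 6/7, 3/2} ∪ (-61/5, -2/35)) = {-61/5, -2/35, 5/32, 6/7, 3/2}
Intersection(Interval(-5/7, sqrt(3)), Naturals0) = Range(0, 2, 1)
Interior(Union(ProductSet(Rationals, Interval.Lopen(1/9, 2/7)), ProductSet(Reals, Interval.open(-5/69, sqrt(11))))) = ProductSet(Reals, Interval.open(-5/69, sqrt(11)))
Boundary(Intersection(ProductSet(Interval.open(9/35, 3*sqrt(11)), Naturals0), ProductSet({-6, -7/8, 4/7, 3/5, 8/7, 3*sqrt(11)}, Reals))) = ProductSet({4/7, 3/5, 8/7}, Naturals0)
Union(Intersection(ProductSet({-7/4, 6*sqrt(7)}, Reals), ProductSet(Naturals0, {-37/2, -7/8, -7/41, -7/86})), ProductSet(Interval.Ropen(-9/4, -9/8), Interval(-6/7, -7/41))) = ProductSet(Interval.Ropen(-9/4, -9/8), Interval(-6/7, -7/41))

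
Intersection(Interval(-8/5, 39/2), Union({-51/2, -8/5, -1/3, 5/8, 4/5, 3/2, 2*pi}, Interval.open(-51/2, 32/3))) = Interval.Ropen(-8/5, 32/3)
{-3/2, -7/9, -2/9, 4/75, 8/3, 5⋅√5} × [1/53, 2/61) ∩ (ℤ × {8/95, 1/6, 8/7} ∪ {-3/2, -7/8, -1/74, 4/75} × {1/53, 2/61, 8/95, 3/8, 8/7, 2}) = {-3/2, 4/75} × {1/53}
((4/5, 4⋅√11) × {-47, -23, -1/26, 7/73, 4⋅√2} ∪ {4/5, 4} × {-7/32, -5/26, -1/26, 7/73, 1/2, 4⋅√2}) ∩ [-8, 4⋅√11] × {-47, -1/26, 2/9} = ({4/5, 4} × {-1/26}) ∪ ((4/5, 4⋅√11) × {-47, -1/26})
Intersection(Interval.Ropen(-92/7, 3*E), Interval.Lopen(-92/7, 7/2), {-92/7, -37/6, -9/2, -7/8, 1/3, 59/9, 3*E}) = {-37/6, -9/2, -7/8, 1/3}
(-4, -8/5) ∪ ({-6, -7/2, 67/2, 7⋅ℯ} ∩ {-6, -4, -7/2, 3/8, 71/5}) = {-6} ∪ (-4, -8/5)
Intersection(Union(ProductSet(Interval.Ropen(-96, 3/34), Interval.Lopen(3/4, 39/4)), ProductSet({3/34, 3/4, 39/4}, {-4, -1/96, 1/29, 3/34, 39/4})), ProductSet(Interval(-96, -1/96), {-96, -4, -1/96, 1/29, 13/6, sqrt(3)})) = ProductSet(Interval(-96, -1/96), {13/6, sqrt(3)})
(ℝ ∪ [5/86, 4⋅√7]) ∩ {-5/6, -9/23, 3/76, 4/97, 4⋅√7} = {-5/6, -9/23, 3/76, 4/97, 4⋅√7}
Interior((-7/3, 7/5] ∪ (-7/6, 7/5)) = (-7/3, 7/5)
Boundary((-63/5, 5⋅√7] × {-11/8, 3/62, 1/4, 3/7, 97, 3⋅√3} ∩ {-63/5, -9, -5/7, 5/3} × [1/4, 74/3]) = {-9, -5/7, 5/3} × {1/4, 3/7, 3⋅√3}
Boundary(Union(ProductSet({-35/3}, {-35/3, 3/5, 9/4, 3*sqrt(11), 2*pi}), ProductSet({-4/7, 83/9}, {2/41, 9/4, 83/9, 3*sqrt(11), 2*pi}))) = Union(ProductSet({-35/3}, {-35/3, 3/5, 9/4, 3*sqrt(11), 2*pi}), ProductSet({-4/7, 83/9}, {2/41, 9/4, 83/9, 3*sqrt(11), 2*pi}))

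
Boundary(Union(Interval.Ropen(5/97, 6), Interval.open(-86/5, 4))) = {-86/5, 6}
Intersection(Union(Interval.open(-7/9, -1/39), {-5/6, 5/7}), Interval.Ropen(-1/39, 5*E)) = {5/7}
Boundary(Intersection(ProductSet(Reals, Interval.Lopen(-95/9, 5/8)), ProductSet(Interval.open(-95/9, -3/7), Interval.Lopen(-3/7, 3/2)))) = Union(ProductSet({-95/9, -3/7}, Interval(-3/7, 5/8)), ProductSet(Interval(-95/9, -3/7), {-3/7, 5/8}))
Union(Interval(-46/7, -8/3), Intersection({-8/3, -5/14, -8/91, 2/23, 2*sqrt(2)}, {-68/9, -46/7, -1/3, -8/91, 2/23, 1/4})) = Union({-8/91, 2/23}, Interval(-46/7, -8/3))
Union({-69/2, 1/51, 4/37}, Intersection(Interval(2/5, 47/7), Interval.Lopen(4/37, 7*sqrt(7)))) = Union({-69/2, 1/51, 4/37}, Interval(2/5, 47/7))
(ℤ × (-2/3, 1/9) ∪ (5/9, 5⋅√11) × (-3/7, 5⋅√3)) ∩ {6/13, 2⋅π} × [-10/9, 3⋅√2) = {2⋅π} × (-3/7, 3⋅√2)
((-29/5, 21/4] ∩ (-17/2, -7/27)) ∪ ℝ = (-∞, ∞)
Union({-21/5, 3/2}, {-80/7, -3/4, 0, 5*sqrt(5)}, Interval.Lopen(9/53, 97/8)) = Union({-80/7, -21/5, -3/4, 0}, Interval.Lopen(9/53, 97/8))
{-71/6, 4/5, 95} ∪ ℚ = ℚ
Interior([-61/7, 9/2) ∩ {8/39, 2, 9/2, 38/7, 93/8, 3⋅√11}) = ∅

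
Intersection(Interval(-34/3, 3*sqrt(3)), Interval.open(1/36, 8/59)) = Interval.open(1/36, 8/59)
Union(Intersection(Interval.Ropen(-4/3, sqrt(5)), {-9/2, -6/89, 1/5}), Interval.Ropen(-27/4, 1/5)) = Interval(-27/4, 1/5)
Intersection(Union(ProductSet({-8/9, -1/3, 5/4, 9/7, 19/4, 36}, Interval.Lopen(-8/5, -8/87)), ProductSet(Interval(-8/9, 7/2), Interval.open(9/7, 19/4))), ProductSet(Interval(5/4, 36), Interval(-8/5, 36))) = Union(ProductSet({5/4, 9/7, 19/4, 36}, Interval.Lopen(-8/5, -8/87)), ProductSet(Interval(5/4, 7/2), Interval.open(9/7, 19/4)))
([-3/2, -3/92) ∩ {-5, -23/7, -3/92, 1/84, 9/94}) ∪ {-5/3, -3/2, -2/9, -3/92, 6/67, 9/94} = {-5/3, -3/2, -2/9, -3/92, 6/67, 9/94}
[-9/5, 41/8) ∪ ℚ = ℚ ∪ [-9/5, 41/8]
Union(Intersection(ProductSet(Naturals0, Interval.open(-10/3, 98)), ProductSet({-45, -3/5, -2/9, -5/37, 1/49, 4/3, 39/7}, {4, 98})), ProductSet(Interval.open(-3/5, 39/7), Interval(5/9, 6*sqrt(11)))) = ProductSet(Interval.open(-3/5, 39/7), Interval(5/9, 6*sqrt(11)))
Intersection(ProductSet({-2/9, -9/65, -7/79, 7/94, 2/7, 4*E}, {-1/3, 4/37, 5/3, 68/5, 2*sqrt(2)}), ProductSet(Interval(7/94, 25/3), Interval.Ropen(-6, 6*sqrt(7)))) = ProductSet({7/94, 2/7}, {-1/3, 4/37, 5/3, 68/5, 2*sqrt(2)})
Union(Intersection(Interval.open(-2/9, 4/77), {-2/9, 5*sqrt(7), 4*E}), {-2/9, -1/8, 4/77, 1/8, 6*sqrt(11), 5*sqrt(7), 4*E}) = {-2/9, -1/8, 4/77, 1/8, 6*sqrt(11), 5*sqrt(7), 4*E}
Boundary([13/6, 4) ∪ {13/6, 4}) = {13/6, 4}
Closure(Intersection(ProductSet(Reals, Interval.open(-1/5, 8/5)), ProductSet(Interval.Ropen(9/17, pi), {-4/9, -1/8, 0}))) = ProductSet(Interval(9/17, pi), {-1/8, 0})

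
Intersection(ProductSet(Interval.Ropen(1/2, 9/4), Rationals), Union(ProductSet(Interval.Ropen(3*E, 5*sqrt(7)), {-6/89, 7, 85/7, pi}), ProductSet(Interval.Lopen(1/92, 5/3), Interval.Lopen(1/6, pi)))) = ProductSet(Interval(1/2, 5/3), Intersection(Interval.Lopen(1/6, pi), Rationals))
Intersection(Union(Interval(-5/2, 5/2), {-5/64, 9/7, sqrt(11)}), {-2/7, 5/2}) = {-2/7, 5/2}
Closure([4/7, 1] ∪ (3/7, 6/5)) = [3/7, 6/5]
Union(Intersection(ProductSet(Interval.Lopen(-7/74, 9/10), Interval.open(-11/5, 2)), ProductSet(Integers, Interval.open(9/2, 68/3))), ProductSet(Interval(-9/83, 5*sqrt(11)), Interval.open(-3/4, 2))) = ProductSet(Interval(-9/83, 5*sqrt(11)), Interval.open(-3/4, 2))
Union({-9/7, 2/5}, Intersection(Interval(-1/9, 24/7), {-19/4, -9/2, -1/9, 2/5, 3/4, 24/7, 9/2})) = {-9/7, -1/9, 2/5, 3/4, 24/7}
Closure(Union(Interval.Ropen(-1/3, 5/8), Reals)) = Interval(-oo, oo)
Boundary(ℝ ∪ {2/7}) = ∅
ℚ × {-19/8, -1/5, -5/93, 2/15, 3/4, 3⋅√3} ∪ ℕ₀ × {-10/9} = (ℕ₀ × {-10/9}) ∪ (ℚ × {-19/8, -1/5, -5/93, 2/15, 3/4, 3⋅√3})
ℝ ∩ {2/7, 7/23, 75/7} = {2/7, 7/23, 75/7}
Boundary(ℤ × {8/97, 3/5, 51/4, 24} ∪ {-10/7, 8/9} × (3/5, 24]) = (ℤ × {8/97, 3/5, 51/4, 24}) ∪ ({-10/7, 8/9} × [3/5, 24])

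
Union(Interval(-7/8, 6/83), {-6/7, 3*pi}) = Union({3*pi}, Interval(-7/8, 6/83))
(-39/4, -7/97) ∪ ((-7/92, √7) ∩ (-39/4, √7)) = (-39/4, √7)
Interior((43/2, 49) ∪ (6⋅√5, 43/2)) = (6⋅√5, 43/2) ∪ (43/2, 49)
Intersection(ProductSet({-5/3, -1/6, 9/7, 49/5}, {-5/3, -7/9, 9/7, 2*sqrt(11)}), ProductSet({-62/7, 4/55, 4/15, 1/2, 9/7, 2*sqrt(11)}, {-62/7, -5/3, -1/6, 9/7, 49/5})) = ProductSet({9/7}, {-5/3, 9/7})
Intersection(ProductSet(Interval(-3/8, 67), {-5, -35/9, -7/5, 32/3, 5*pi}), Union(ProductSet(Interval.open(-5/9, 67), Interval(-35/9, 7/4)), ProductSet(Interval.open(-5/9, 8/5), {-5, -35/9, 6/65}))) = Union(ProductSet(Interval.Ropen(-3/8, 8/5), {-5, -35/9}), ProductSet(Interval.Ropen(-3/8, 67), {-35/9, -7/5}))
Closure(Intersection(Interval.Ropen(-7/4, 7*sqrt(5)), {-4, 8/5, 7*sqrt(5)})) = {8/5}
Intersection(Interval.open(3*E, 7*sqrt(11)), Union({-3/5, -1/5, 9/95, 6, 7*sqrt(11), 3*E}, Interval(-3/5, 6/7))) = EmptySet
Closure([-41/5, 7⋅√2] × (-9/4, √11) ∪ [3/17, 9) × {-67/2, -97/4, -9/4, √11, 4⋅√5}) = ([-41/5, 7⋅√2] × [-9/4, √11]) ∪ ([3/17, 9] × {-67/2, -97/4, -9/4, √11, 4⋅√5})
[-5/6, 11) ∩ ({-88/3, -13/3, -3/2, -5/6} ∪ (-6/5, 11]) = [-5/6, 11)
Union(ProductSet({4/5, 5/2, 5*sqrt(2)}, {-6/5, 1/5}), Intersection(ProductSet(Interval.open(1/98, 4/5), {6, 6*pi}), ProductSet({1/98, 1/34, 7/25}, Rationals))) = Union(ProductSet({1/34, 7/25}, {6}), ProductSet({4/5, 5/2, 5*sqrt(2)}, {-6/5, 1/5}))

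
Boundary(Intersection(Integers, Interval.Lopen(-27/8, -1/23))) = Range(-3, 0, 1)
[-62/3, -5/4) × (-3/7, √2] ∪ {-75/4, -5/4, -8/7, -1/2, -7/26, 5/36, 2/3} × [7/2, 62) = ([-62/3, -5/4) × (-3/7, √2]) ∪ ({-75/4, -5/4, -8/7, -1/2, -7/26, 5/36, 2/3} × [7/2, 62))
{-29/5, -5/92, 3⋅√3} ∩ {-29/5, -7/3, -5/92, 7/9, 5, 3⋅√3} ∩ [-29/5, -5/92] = {-29/5, -5/92}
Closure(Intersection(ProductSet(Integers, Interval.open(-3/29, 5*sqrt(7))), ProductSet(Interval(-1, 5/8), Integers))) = ProductSet(Range(-1, 1, 1), Range(0, 14, 1))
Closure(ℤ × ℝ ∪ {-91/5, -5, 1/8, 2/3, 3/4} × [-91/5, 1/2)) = (ℤ × ℝ) ∪ ({-91/5, -5, 1/8, 2/3, 3/4} × [-91/5, 1/2])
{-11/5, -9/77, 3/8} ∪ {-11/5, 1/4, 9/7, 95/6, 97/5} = {-11/5, -9/77, 1/4, 3/8, 9/7, 95/6, 97/5}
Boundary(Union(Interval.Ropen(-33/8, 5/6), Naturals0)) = Union(Complement(Naturals0, Interval.open(-33/8, 5/6)), {-33/8, 5/6})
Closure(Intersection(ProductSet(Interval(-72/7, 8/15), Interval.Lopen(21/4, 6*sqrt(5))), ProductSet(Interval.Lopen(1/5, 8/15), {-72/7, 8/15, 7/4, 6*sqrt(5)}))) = ProductSet(Interval(1/5, 8/15), {6*sqrt(5)})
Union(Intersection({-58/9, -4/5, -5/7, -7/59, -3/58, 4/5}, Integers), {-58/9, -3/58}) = {-58/9, -3/58}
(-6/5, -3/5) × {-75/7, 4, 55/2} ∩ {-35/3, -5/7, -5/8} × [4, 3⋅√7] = {-5/7, -5/8} × {4}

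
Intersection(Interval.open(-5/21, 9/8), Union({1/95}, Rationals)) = Intersection(Interval.open(-5/21, 9/8), Rationals)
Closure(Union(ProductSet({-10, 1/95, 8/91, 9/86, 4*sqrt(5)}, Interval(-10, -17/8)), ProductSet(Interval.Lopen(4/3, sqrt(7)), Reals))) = Union(ProductSet({-10, 1/95, 8/91, 9/86, 4*sqrt(5)}, Interval(-10, -17/8)), ProductSet(Interval(4/3, sqrt(7)), Reals))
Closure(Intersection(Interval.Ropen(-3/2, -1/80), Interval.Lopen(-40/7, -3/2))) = {-3/2}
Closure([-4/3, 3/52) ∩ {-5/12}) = {-5/12}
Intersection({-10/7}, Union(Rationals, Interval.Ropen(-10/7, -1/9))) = {-10/7}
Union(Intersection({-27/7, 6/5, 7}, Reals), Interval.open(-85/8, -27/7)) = Union({6/5, 7}, Interval.Lopen(-85/8, -27/7))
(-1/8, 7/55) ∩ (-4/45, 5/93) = (-4/45, 5/93)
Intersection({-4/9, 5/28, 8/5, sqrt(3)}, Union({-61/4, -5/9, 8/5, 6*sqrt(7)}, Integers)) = {8/5}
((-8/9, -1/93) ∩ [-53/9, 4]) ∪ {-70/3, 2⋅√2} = {-70/3, 2⋅√2} ∪ (-8/9, -1/93)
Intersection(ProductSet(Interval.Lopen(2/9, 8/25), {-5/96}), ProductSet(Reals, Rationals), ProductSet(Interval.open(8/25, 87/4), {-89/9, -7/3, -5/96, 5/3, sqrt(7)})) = EmptySet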